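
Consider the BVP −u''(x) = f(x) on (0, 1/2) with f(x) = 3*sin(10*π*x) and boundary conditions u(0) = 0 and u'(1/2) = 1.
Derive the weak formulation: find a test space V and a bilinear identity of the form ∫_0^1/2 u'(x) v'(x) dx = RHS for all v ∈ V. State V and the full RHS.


V = {v ∈ H^1(0, 1/2) : v(0) = 0} (test functions vanish at x = 0 where u is specified); weak form: ∫_0^1/2 u'v' dx = ∫_0^1/2 (3*sin(10*π*x)) v dx + v(1/2) for all v ∈ V.

Multiply both sides by a test function v and integrate from 0 to 1/2:
  ∫_0^1/2 −u''(x) v(x) dx = ∫_0^1/2 f(x) v(x) dx.
Integrate the LHS by parts once:
  ∫_0^1/2 −u'' v dx = −[u'(x) v(x)]_0^1/2 + ∫_0^1/2 u'(x) v'(x) dx.
Thus ∫_0^1/2 u'(x) v'(x) dx = ∫_0^1/2 f(x) v(x) dx + [u'(x) v(x)]_0^1/2.
Choose V so that boundary terms are either known or forced to vanish.
Mixed BC: u(0) = 0 (Dirichlet) and u'(1/2) = 1 (Neumann). Define V = {v ∈ H^1(0, 1/2) : v(0) = 0}. Then [u' v]_0^1/2 = u'(1/2)·v(1/2) − u'(0)·0 = v(1/2).
Weak formulation: find u (satisfying any essential BC) such that ∫_0^1/2 u'(x) v'(x) dx = ∫_0^1/2 f v dx + v(1/2) for all v ∈ V (Dirichlet at 0 absorbed into V; Neumann datum at x = 1/2 contributes the boundary term).
Substituting f(x) = 3*sin(10*π*x), the right-hand side is ∫_0^1/2 (3*sin(10*π*x)) v dx + v(1/2).


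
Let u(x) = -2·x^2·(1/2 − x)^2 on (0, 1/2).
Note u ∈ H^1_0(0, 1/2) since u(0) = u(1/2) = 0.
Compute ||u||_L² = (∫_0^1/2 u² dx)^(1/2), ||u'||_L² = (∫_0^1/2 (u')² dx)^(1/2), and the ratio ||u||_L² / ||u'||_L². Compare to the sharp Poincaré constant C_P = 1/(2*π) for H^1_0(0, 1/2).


||u||_L² / ||u'||_L² = sqrt(3)/12 < C_P = 1/(2*π).

u(x) = -2·x^2·(1/2 − x)^2, so u'(x) = x*(-8*x^2 + 6*x - 1).
u(x) = -2·x^2·(1/2 − x)^2 vanishes at x = 0 and x = 1/2, so u ∈ H^1_0(0, 1/2). Differentiate via the product rule and integrate the resulting polynomials term by term.
  ∫_0^1/2 u² dx = ∫_0^1/2 (4*x^8 - 8*x^7 + 6*x^6 - 2*x^5 + x^4/4) dx. Term by term:
    ∫_0^1/2 4*x^8 dx = 1/1152;  ∫_0^1/2 -8*x^7 dx = -1/256;  ∫_0^1/2 6*x^6 dx = 3/448;
    ∫_0^1/2 -2*x^5 dx = -1/192;  ∫_0^1/2 x^4/4 dx = 1/640.
  Sum: 1/1152 − 1/256 + 3/448 − 1/192 + 1/640 = 1/80640.
  ∫_0^1/2 (u')² dx = ∫_0^1/2 (64*x^6 - 96*x^5 + 52*x^4 - 12*x^3 + x^2) dx. Term by term:
    ∫_0^1/2 64*x^6 dx = 1/14;  ∫_0^1/2 -96*x^5 dx = -1/4;  ∫_0^1/2 52*x^4 dx = 13/40;
    ∫_0^1/2 -12*x^3 dx = -3/16;  ∫_0^1/2 x^2 dx = 1/24.
  Sum: 1/14 − 1/4 + 13/40 − 3/16 + 1/24 = 1/1680.
∫_0^1/2 u² dx = 1/80640, so ||u||_L² = sqrt(35)/1680.
∫_0^1/2 (u')² dx = 1/1680, so ||u'||_L² = sqrt(105)/420.
Ratio ||u||_L² / ||u'||_L² = sqrt(3)/12.
Sharp Poincaré constant on H^1_0(0, 1/2) is C_P = L/π = 1/(2*π), achieved by sin(2*π·x).
A polynomial bump cannot attain the sharp Poincaré constant (only the first sine eigenfunction does), so the ratio is strictly less than C_P, consistent with ||u||_L² ≤ C_P ||u'||_L².


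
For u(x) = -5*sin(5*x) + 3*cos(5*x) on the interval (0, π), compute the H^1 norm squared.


||u||_{H^1(0,π)}^2 = 442*π

u'(x) = -15*sin(5*x) - 25*cos(5*x).
Expand u² and (u')² and integrate term by term on (0, π), using: for integers n ≥ 1, ∫_0^π sin²(nx) dx = ∫_0^π cos²(nx) dx = π/2; for n ≠ n', ∫_0^π sin(nx)sin(n'x) dx = ∫_0^π cos(nx)cos(n'x) dx = 0; and by product-to-sum, ∫_0^π sin(nx)cos(n'x) dx = ½∫_0^π [sin((n+n')x) + sin((n−n')x)] dx, which is 0 when n+n' is even and 2n/(n²−n'²) when n+n' is odd (it need not vanish on (0, π)).
  u² squared terms: (-5)²·∫sin(5x)² dx = 25·π/2 = 25*π/2;  (3)²·∫cos(5x)² dx = 9·π/2 = 9*π/2.
  u² cross terms: 2·(-5)·(3)·∫sin(5x)·cos(5x) dx = -30·(0) = 0.
  So ∫_0^π u² dx = 25*π/2 + 9*π/2 + 0 = 17*π.
  (u')² squared terms: (-25)²·∫cos(5x)² dx = 625·π/2 = 625*π/2;  (-15)²·∫sin(5x)² dx = 225·π/2 = 225*π/2.
  (u')² cross terms: 2·(-25)·(-15)·∫cos(5x)·sin(5x) dx = 750·(0) = 0.
  So ∫_0^π (u')² dx = 625*π/2 + 225*π/2 + 0 = 425*π.
||u||_{H^1}^2 = (17*π) + (425*π) = 442*π.


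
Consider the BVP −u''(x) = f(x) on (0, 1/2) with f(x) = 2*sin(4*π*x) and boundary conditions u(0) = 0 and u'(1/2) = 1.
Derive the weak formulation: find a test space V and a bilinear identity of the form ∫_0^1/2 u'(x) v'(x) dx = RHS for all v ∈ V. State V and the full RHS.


V = {v ∈ H^1(0, 1/2) : v(0) = 0} (test functions vanish at x = 0 where u is specified); weak form: ∫_0^1/2 u'v' dx = ∫_0^1/2 (2*sin(4*π*x)) v dx + v(1/2) for all v ∈ V.

Multiply both sides by a test function v and integrate from 0 to 1/2:
  ∫_0^1/2 −u''(x) v(x) dx = ∫_0^1/2 f(x) v(x) dx.
Integrate the LHS by parts once:
  ∫_0^1/2 −u'' v dx = −[u'(x) v(x)]_0^1/2 + ∫_0^1/2 u'(x) v'(x) dx.
Thus ∫_0^1/2 u'(x) v'(x) dx = ∫_0^1/2 f(x) v(x) dx + [u'(x) v(x)]_0^1/2.
Choose V so that boundary terms are either known or forced to vanish.
Mixed BC: u(0) = 0 (Dirichlet) and u'(1/2) = 1 (Neumann). Define V = {v ∈ H^1(0, 1/2) : v(0) = 0}. Then [u' v]_0^1/2 = u'(1/2)·v(1/2) − u'(0)·0 = v(1/2).
Weak formulation: find u (satisfying any essential BC) such that ∫_0^1/2 u'(x) v'(x) dx = ∫_0^1/2 f v dx + v(1/2) for all v ∈ V (Dirichlet at 0 absorbed into V; Neumann datum at x = 1/2 contributes the boundary term).
Substituting f(x) = 2*sin(4*π*x), the right-hand side is ∫_0^1/2 (2*sin(4*π*x)) v dx + v(1/2).


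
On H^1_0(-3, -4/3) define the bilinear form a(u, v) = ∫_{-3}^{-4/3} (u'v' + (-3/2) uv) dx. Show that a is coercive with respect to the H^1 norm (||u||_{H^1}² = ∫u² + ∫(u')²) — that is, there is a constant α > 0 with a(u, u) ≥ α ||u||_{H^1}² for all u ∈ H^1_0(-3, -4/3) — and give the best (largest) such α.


α = 3*(-25 + 6*π^2)/(2*(25 + 9*π^2))

Coercivity of a(·,·) on H^1_0(-3, -4/3) means a(u, u) ≥ α ||u||_{H^1}² for every u ∈ H^1_0.
The interval has length L = 5/3, and Poincaré/coercivity depend only on L. Here a(u, u) = ∫(u')² + (-3/2)·∫u².
Here c = -3/2 < 0 with |c| < (π/L)² = 9*π^2/25, so coercivity still holds. The condition a(u,u) ≥ α||u||_{H^1}² reads (1−α)∫(u')² ≥ (α−c)∫u². Any admissible α is ≤ 1 (rapidly oscillating u have ∫u²/∫(u')² → 0), and α = 1 would force 0 ≥ (1−c)∫u², impossible since c < 1; so 1−α > 0. By the sharp Poincaré inequality on H^1_0 of an interval of length L, ∫(u')² ≥ (π/L)²∫u² with equality for the first sine mode sin(π(x−x₀)/L) (x₀ the left endpoint), so the inequality holds for all u iff (1−α)(π/L)² ≥ α − c, i.e. α ≤ ((π/L)² + c)/((π/L)² + 1) = (1 + c(L/π)²)/(1 + (L/π)²). (Direct route, valid since c ≤ 0: Poincaré gives c∫u² ≥ c(L/π)²∫(u')², so a(u,u) ≥ (1 + c(L/π)²)∫(u')², while ||u||_{H^1}² ≤ (1 + (L/π)²)∫(u')²; dividing yields the same α.) With (π/L)² = 9*π^2/25 and c = -3/2, the largest admissible constant is α = ((π/L)² + c)/((π/L)² + 1).
Simplifying, α = 3*(-25 + 6*π^2)/(2*(25 + 9*π^2)).


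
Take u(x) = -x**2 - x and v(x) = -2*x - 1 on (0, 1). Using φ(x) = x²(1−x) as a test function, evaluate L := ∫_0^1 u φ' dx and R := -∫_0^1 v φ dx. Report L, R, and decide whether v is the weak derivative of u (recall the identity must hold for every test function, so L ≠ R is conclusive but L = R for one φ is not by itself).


LHS = 11/60, RHS = 11/60. Yes, v = u' weakly.

u(x) = -x**2 - x, classical derivative u'(x) = -2*x - 1.
φ(x) = x²(1−x), so φ'(x) = x*(2 - 3*x).
Note φ(0) = φ(1) = 0, so the boundary term u·φ vanishes.
LHS = ∫_0^1 u(x) φ'(x) dx = ∫_0^1 (3*x^4 + x^3 - 2*x^2) dx. Term by term:
  ∫_0^1 3*x^4 dx = 3/5;  ∫_0^1 x^3 dx = 1/4;  ∫_0^1 -2*x^2 dx = -2/3.
Sum: 3/5 + 1/4 − 2/3 = 11/60.
So LHS = 11/60.
∫_0^1 v(x) φ(x) dx = ∫_0^1 (2*x^4 - x^3 - x^2) dx. Term by term:
  ∫_0^1 2*x^4 dx = 2/5;  ∫_0^1 -x^3 dx = -1/4;  ∫_0^1 -x^2 dx = -1/3.
Sum: 2/5 − 1/4 − 1/3 = -11/60.
So RHS = -∫_0^1 v(x) φ(x) dx = 11/60.
LHS = RHS, so the identity holds for this test φ.
Moreover u is smooth here and v(x) = u'(x) = -2*x - 1 pointwise, so the identity holds for every test function. Hence v is the weak derivative of u.


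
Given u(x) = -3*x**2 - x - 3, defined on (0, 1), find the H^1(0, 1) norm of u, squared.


||u||_{H^1}^2 = 1219/30

The H^1 norm (squared) on an interval (0, L) is
  ||u||_{H^1}^2 = ∫_0^L u(x)^2 dx + ∫_0^L u'(x)^2 dx.
Compute u'(x) = -6*x - 1.
Then u(x)^2 = 9*x**4 + 6*x**3 + 19*x**2 + 6*x + 9 and u'(x)^2 = 36*x**2 + 12*x + 1.
Integrate each monomial from 0 to 1 using ∫_0^1 c·x^n dx = c·1^(n+1)/(n+1):
  ∫_0^1 u(x)^2 dx = ∫_0^1 (9*x^4 + 6*x^3 + 19*x^2 + 6*x + 9) dx. Term by term:
    ∫_0^1 9*x^4 dx = 9/5;  ∫_0^1 6*x^3 dx = 3/2;  ∫_0^1 19*x^2 dx = 19/3;
    ∫_0^1 6*x dx = 3;  ∫_0^1 9 dx = 9.
  Sum: 9/5 + 3/2 + 19/3 + 3 + 9 = 649/30.
  ∫_0^1 u'(x)^2 dx = ∫_0^1 (36*x^2 + 12*x + 1) dx. Term by term:
    ∫_0^1 36*x^2 dx = 12;  ∫_0^1 12*x dx = 6;  ∫_0^1 1 dx = 1.
  Sum: 12 + 6 + 1 = 19.
Adding: ||u||_{H^1}^2 = 649/30 + 19 = 1219/30.


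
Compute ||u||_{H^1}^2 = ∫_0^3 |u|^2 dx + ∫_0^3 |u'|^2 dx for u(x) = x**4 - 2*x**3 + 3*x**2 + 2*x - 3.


||u||_{H^1}^2 = 244443/70

The H^1 norm (squared) on an interval (0, L) is
  ||u||_{H^1}^2 = ∫_0^L u(x)^2 dx + ∫_0^L u'(x)^2 dx.
Compute u'(x) = 4*x**3 - 6*x**2 + 6*x + 2.
Then u(x)^2 = x**8 - 4*x**7 + 10*x**6 - 8*x**5 - 5*x**4 + 24*x**3 - 14*x**2 - 12*x + 9 and u'(x)^2 = 16*x**6 - 48*x**5 + 84*x**4 - 56*x**3 + 12*x**2 + 24*x + 4.
Integrate each monomial from 0 to 3 using ∫_0^3 c·x^n dx = c·3^(n+1)/(n+1):
  ∫_0^3 u(x)^2 dx = ∫_0^3 (x^8 - 4*x^7 + 10*x^6 - 8*x^5 - 5*x^4 + 24*x^3 - 14*x^2 - 12*x + 9) dx. Term by term:
    ∫_0^3 x^8 dx = 2187;  ∫_0^3 -4*x^7 dx = -6561/2;  ∫_0^3 10*x^6 dx = 21870/7;
    ∫_0^3 -8*x^5 dx = -972;  ∫_0^3 -5*x^4 dx = -243;  ∫_0^3 24*x^3 dx = 486;
    ∫_0^3 -14*x^2 dx = -126;  ∫_0^3 -12*x dx = -54;  ∫_0^3 9 dx = 27.
  Sum: 2187 − 6561/2 + 21870/7 − 972 − 243 + 486 − 126 − 54 + 27 = 16083/14.
  ∫_0^3 u'(x)^2 dx = ∫_0^3 (16*x^6 - 48*x^5 + 84*x^4 - 56*x^3 + 12*x^2 + 24*x + 4) dx. Term by term:
    ∫_0^3 16*x^6 dx = 34992/7;  ∫_0^3 -48*x^5 dx = -5832;  ∫_0^3 84*x^4 dx = 20412/5;
    ∫_0^3 -56*x^3 dx = -1134;  ∫_0^3 12*x^2 dx = 108;  ∫_0^3 24*x dx = 108;
    ∫_0^3 4 dx = 12.
  Sum: 34992/7 − 5832 + 20412/5 − 1134 + 108 + 108 + 12 = 82014/35.
Adding: ||u||_{H^1}^2 = 16083/14 + 82014/35 = 244443/70.


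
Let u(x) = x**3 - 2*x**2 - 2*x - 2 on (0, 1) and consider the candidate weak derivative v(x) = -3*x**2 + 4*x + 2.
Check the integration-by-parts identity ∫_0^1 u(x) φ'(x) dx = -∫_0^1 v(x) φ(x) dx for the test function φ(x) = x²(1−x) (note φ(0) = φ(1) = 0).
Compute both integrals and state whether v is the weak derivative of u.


LHS = 4/15, RHS = -4/15. No, v is not the weak derivative of u.

u(x) = x**3 - 2*x**2 - 2*x - 2, classical derivative u'(x) = 3*x**2 - 4*x - 2.
φ(x) = x²(1−x), so φ'(x) = x*(2 - 3*x).
Note φ(0) = φ(1) = 0, so the boundary term u·φ vanishes.
LHS = ∫_0^1 u(x) φ'(x) dx = ∫_0^1 (-3*x^5 + 8*x^4 + 2*x^3 + 2*x^2 - 4*x) dx. Term by term:
  ∫_0^1 -3*x^5 dx = -1/2;  ∫_0^1 8*x^4 dx = 8/5;  ∫_0^1 2*x^3 dx = 1/2;
  ∫_0^1 2*x^2 dx = 2/3;  ∫_0^1 -4*x dx = -2.
Sum: -1/2 + 8/5 + 1/2 + 2/3 − 2 = 4/15.
So LHS = 4/15.
∫_0^1 v(x) φ(x) dx = ∫_0^1 (3*x^5 - 7*x^4 + 2*x^3 + 2*x^2) dx. Term by term:
  ∫_0^1 3*x^5 dx = 1/2;  ∫_0^1 -7*x^4 dx = -7/5;  ∫_0^1 2*x^3 dx = 1/2;
  ∫_0^1 2*x^2 dx = 2/3.
Sum: 1/2 − 7/5 + 1/2 + 2/3 = 4/15.
So RHS = -∫_0^1 v(x) φ(x) dx = -4/15.
LHS − RHS = 8/15 ≠ 0, so the identity fails.
(For a valid weak derivative the identity must hold for EVERY test function, in particular this one. The failure shows v is NOT the weak derivative of u.)
Correct weak derivative would be u'(x) = 3*x**2 - 4*x - 2.


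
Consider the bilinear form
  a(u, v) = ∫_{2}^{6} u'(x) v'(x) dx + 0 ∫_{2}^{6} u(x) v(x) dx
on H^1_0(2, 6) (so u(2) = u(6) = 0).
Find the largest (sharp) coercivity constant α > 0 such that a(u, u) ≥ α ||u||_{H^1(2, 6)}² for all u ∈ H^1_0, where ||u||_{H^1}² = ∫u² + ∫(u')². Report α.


α = π^2/(π^2 + 16)

Coercivity of a(·,·) on H^1_0(2, 6) means a(u, u) ≥ α ||u||_{H^1}² for every u ∈ H^1_0.
The interval has length L = 4, and Poincaré/coercivity depend only on L. Here a(u, u) = ∫(u')² + (0)·∫u².
Here c = 0, so a(u,u) = ∫(u')² alone. The condition a(u,u) ≥ α||u||_{H^1}² reads (1−α)∫(u')² ≥ (α−c)∫u². Any admissible α is ≤ 1 (rapidly oscillating u have ∫u²/∫(u')² → 0), and α = 1 would force 0 ≥ (1−c)∫u², impossible since c < 1; so 1−α > 0. By the sharp Poincaré inequality on H^1_0 of an interval of length L, ∫(u')² ≥ (π/L)²∫u² with equality for the first sine mode sin(π(x−x₀)/L) (x₀ the left endpoint), so the inequality holds for all u iff (1−α)(π/L)² ≥ α − c, i.e. α ≤ ((π/L)² + c)/((π/L)² + 1) = (1 + c(L/π)²)/(1 + (L/π)²). (Direct route, valid since c ≤ 0: Poincaré gives c∫u² ≥ c(L/π)²∫(u')², so a(u,u) ≥ (1 + c(L/π)²)∫(u')², while ||u||_{H^1}² ≤ (1 + (L/π)²)∫(u')²; dividing yields the same α.) With (π/L)² = π^2/16 and c = 0, the largest admissible constant is α = ((π/L)² + c)/((π/L)² + 1).
Simplifying, α = π^2/(π^2 + 16).


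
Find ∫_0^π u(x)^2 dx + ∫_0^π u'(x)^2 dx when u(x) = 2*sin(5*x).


||u||_{H^1(0,π)}^2 = 52*π

u'(x) = 10*cos(5*x).
Expand u² and (u')² and integrate term by term on (0, π), using: for integers n ≥ 1, ∫_0^π sin²(nx) dx = ∫_0^π cos²(nx) dx = π/2; for n ≠ n', ∫_0^π sin(nx)sin(n'x) dx = ∫_0^π cos(nx)cos(n'x) dx = 0; and by product-to-sum, ∫_0^π sin(nx)cos(n'x) dx = ½∫_0^π [sin((n+n')x) + sin((n−n')x)] dx, which is 0 when n+n' is even and 2n/(n²−n'²) when n+n' is odd (it need not vanish on (0, π)).
  u² squared terms: (2)²·∫sin(5x)² dx = 4·π/2 = 2*π.
  So ∫_0^π u² dx = 2*π.
  (u')² squared terms: (10)²·∫cos(5x)² dx = 100·π/2 = 50*π.
  So ∫_0^π (u')² dx = 50*π.
||u||_{H^1}^2 = (2*π) + (50*π) = 52*π.


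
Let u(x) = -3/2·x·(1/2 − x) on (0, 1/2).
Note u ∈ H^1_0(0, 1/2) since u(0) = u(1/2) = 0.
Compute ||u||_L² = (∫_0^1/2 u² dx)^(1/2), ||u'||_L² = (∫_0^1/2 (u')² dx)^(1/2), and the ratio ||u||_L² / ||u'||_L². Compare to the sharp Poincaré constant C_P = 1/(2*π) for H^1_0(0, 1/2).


||u||_L² / ||u'||_L² = sqrt(10)/20 < C_P = 1/(2*π).

u(x) = -3/2·x·(1/2 − x), so u'(x) = 3*x - 3/4.
u(x) = -3/2·x·(1/2 − x) vanishes at x = 0 and x = 1/2, so u ∈ H^1_0(0, 1/2). Differentiate via the product rule and integrate the resulting polynomials term by term.
  ∫_0^1/2 u² dx = ∫_0^1/2 (9*x^4/4 - 9*x^3/4 + 9*x^2/16) dx. Term by term:
    ∫_0^1/2 9*x^4/4 dx = 9/640;  ∫_0^1/2 -9*x^3/4 dx = -9/256;  ∫_0^1/2 9*x^2/16 dx = 3/128.
  Sum: 9/640 − 9/256 + 3/128 = 3/1280.
  ∫_0^1/2 (u')² dx = ∫_0^1/2 (9*x^2 - 9*x/2 + 9/16) dx. Term by term:
    ∫_0^1/2 9*x^2 dx = 3/8;  ∫_0^1/2 -9*x/2 dx = -9/16;  ∫_0^1/2 9/16 dx = 9/32.
  Sum: 3/8 − 9/16 + 9/32 = 3/32.
∫_0^1/2 u² dx = 3/1280, so ||u||_L² = sqrt(15)/80.
∫_0^1/2 (u')² dx = 3/32, so ||u'||_L² = sqrt(6)/8.
Ratio ||u||_L² / ||u'||_L² = sqrt(10)/20.
Sharp Poincaré constant on H^1_0(0, 1/2) is C_P = L/π = 1/(2*π), achieved by sin(2*π·x).
A polynomial bump cannot attain the sharp Poincaré constant (only the first sine eigenfunction does), so the ratio is strictly less than C_P, consistent with ||u||_L² ≤ C_P ||u'||_L².


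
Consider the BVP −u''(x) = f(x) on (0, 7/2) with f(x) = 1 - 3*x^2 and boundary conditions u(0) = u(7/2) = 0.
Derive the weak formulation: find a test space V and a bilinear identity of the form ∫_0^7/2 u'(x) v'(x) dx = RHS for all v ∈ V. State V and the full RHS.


V = H^1_0(0, 7/2) (so v(0) = v(7/2) = 0); weak form: ∫_0^7/2 u'v' dx = ∫_0^7/2 (1 - 3*x^2) v dx for all v ∈ V.

Multiply both sides by a test function v and integrate from 0 to 7/2:
  ∫_0^7/2 −u''(x) v(x) dx = ∫_0^7/2 f(x) v(x) dx.
Integrate the LHS by parts once:
  ∫_0^7/2 −u'' v dx = −[u'(x) v(x)]_0^7/2 + ∫_0^7/2 u'(x) v'(x) dx.
Thus ∫_0^7/2 u'(x) v'(x) dx = ∫_0^7/2 f(x) v(x) dx + [u'(x) v(x)]_0^7/2.
Choose V so that boundary terms are either known or forced to vanish.
u is Dirichlet: u(0) = u(7/2) = 0. Let V = H^1_0(0, 7/2); then v(0) = v(7/2) = 0, and [u' v]_0^7/2 = 0.
Weak formulation: find u (satisfying any essential BC) such that ∫_0^7/2 u'(x) v'(x) dx = ∫_0^7/2 f v dx for all v ∈ V.
Substituting f(x) = 1 - 3*x^2, the right-hand side is ∫_0^7/2 (1 - 3*x^2) v dx.


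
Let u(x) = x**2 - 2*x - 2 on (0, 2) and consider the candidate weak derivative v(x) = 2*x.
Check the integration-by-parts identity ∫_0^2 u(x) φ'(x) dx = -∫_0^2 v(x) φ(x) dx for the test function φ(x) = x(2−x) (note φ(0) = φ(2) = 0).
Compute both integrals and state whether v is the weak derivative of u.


LHS = 0, RHS = -8/3. No, v is not the weak derivative of u.

u(x) = x**2 - 2*x - 2, classical derivative u'(x) = 2*x - 2.
φ(x) = x(2−x), so φ'(x) = 2 - 2*x.
Note φ(0) = φ(2) = 0, so the boundary term u·φ vanishes.
LHS = ∫_0^2 u(x) φ'(x) dx = ∫_0^2 (-2*x^3 + 6*x^2 - 4) dx. Term by term:
  ∫_0^2 -2*x^3 dx = -8;  ∫_0^2 6*x^2 dx = 16;  ∫_0^2 -4 dx = -8.
Sum: -8 + 16 − 8 = 0.
So LHS = 0.
∫_0^2 v(x) φ(x) dx = ∫_0^2 (-2*x^3 + 4*x^2) dx. Term by term:
  ∫_0^2 -2*x^3 dx = -8;  ∫_0^2 4*x^2 dx = 32/3.
Sum: -8 + 32/3 = 8/3.
So RHS = -∫_0^2 v(x) φ(x) dx = -8/3.
LHS − RHS = 8/3 ≠ 0, so the identity fails.
(For a valid weak derivative the identity must hold for EVERY test function, in particular this one. The failure shows v is NOT the weak derivative of u.)
Correct weak derivative would be u'(x) = 2*x - 2.


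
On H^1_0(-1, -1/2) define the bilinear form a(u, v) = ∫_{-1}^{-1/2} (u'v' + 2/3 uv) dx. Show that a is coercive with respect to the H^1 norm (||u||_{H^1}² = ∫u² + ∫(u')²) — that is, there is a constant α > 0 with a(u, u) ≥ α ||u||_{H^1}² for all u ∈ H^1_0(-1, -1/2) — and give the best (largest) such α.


α = 2*(1 + 6*π^2)/(3*(1 + 4*π^2))

Coercivity of a(·,·) on H^1_0(-1, -1/2) means a(u, u) ≥ α ||u||_{H^1}² for every u ∈ H^1_0.
The interval has length L = 1/2, and Poincaré/coercivity depend only on L. Here a(u, u) = ∫(u')² + (2/3)·∫u².
Here 0 < c = 2/3 < 1. The condition a(u,u) ≥ α||u||_{H^1}² reads (1−α)∫(u')² ≥ (α−c)∫u². Any admissible α is ≤ 1 (rapidly oscillating u have ∫u²/∫(u')² → 0), and α = 1 would force 0 ≥ (1−c)∫u², impossible since c < 1; so 1−α > 0. By the sharp Poincaré inequality on H^1_0 of an interval of length L, ∫(u')² ≥ (π/L)²∫u² with equality for the first sine mode sin(π(x−x₀)/L) (x₀ the left endpoint), so the inequality holds for all u iff (1−α)(π/L)² ≥ α − c, i.e. α ≤ ((π/L)² + c)/((π/L)² + 1) = (1 + c(L/π)²)/(1 + (L/π)²). With (π/L)² = 4*π^2 and c = 2/3, the largest admissible constant is α = ((π/L)² + c)/((π/L)² + 1).
Simplifying, α = 2*(1 + 6*π^2)/(3*(1 + 4*π^2)).


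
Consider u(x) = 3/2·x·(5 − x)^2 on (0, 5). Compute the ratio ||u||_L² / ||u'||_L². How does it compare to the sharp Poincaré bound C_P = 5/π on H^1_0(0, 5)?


||u||_L² / ||u'||_L² = 5*sqrt(14)/14 < C_P = 5/π.

u(x) = 3/2·x·(5 − x)^2, so u'(x) = 9*x^2/2 - 30*x + 75/2.
u(x) = 3/2·x·(5 − x)^2 vanishes at x = 0 and x = 5, so u ∈ H^1_0(0, 5). Differentiate via the product rule and integrate the resulting polynomials term by term.
  ∫_0^5 u² dx = ∫_0^5 (9*x^6/4 - 45*x^5 + 675*x^4/2 - 1125*x^3 + 5625*x^2/4) dx. Term by term:
    ∫_0^5 9*x^6/4 dx = 703125/28;  ∫_0^5 -45*x^5 dx = -234375/2;  ∫_0^5 675*x^4/2 dx = 421875/2;
    ∫_0^5 -1125*x^3 dx = -703125/4;  ∫_0^5 5625*x^2/4 dx = 234375/4.
  Sum: 703125/28 − 234375/2 + 421875/2 − 703125/4 + 234375/4 = 46875/28.
  ∫_0^5 (u')² dx = ∫_0^5 (81*x^4/4 - 270*x^3 + 2475*x^2/2 - 2250*x + 5625/4) dx. Term by term:
    ∫_0^5 81*x^4/4 dx = 50625/4;  ∫_0^5 -270*x^3 dx = -84375/2;  ∫_0^5 2475*x^2/2 dx = 103125/2;
    ∫_0^5 -2250*x dx = -28125;  ∫_0^5 5625/4 dx = 28125/4.
  Sum: 50625/4 − 84375/2 + 103125/2 − 28125 + 28125/4 = 1875/2.
∫_0^5 u² dx = 46875/28, so ||u||_L² = 125*sqrt(21)/14.
∫_0^5 (u')² dx = 1875/2, so ||u'||_L² = 25*sqrt(6)/2.
Ratio ||u||_L² / ||u'||_L² = 5*sqrt(14)/14.
Sharp Poincaré constant on H^1_0(0, 5) is C_P = L/π = 5/π, achieved by sin(π/5·x).
A polynomial bump cannot attain the sharp Poincaré constant (only the first sine eigenfunction does), so the ratio is strictly less than C_P, consistent with ||u||_L² ≤ C_P ||u'||_L².


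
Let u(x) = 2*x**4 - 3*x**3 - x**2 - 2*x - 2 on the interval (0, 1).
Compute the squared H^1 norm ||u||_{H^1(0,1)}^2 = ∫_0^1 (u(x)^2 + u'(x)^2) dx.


||u||_{H^1}^2 = 20329/630

The H^1 norm (squared) on an interval (0, L) is
  ||u||_{H^1}^2 = ∫_0^L u(x)^2 dx + ∫_0^L u'(x)^2 dx.
Compute u'(x) = 8*x**3 - 9*x**2 - 2*x - 2.
Then u(x)^2 = 4*x**8 - 12*x**7 + 5*x**6 - 2*x**5 + 5*x**4 + 16*x**3 + 8*x**2 + 8*x + 4 and u'(x)^2 = 64*x**6 - 144*x**5 + 49*x**4 + 4*x**3 + 40*x**2 + 8*x + 4.
Integrate each monomial from 0 to 1 using ∫_0^1 c·x^n dx = c·1^(n+1)/(n+1):
  ∫_0^1 u(x)^2 dx = ∫_0^1 (4*x^8 - 12*x^7 + 5*x^6 - 2*x^5 + 5*x^4 + 16*x^3 + 8*x^2 + 8*x + 4) dx. Term by term:
    ∫_0^1 4*x^8 dx = 4/9;  ∫_0^1 -12*x^7 dx = -3/2;  ∫_0^1 5*x^6 dx = 5/7;
    ∫_0^1 -2*x^5 dx = -1/3;  ∫_0^1 5*x^4 dx = 1;  ∫_0^1 16*x^3 dx = 4;
    ∫_0^1 8*x^2 dx = 8/3;  ∫_0^1 8*x dx = 4;  ∫_0^1 4 dx = 4.
  Sum: 4/9 − 3/2 + 5/7 − 1/3 + 1 + 4 + 8/3 + 4 + 4 = 1889/126.
  ∫_0^1 u'(x)^2 dx = ∫_0^1 (64*x^6 - 144*x^5 + 49*x^4 + 4*x^3 + 40*x^2 + 8*x + 4) dx. Term by term:
    ∫_0^1 64*x^6 dx = 64/7;  ∫_0^1 -144*x^5 dx = -24;  ∫_0^1 49*x^4 dx = 49/5;
    ∫_0^1 4*x^3 dx = 1;  ∫_0^1 40*x^2 dx = 40/3;  ∫_0^1 8*x dx = 4;
    ∫_0^1 4 dx = 4.
  Sum: 64/7 − 24 + 49/5 + 1 + 40/3 + 4 + 4 = 1814/105.
Adding: ||u||_{H^1}^2 = 1889/126 + 1814/105 = 20329/630.


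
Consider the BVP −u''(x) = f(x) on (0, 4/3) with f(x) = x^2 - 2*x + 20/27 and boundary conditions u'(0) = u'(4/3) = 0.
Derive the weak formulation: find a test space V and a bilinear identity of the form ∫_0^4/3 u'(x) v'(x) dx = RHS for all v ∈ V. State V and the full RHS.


V = H^1(0, 4/3) (no boundary constraint on v; u is determined up to an additive constant); weak form: ∫_0^4/3 u'v' dx = ∫_0^4/3 (x^2 - 2*x + 20/27) v dx for all v ∈ V.

Multiply both sides by a test function v and integrate from 0 to 4/3:
  ∫_0^4/3 −u''(x) v(x) dx = ∫_0^4/3 f(x) v(x) dx.
Integrate the LHS by parts once:
  ∫_0^4/3 −u'' v dx = −[u'(x) v(x)]_0^4/3 + ∫_0^4/3 u'(x) v'(x) dx.
Thus ∫_0^4/3 u'(x) v'(x) dx = ∫_0^4/3 f(x) v(x) dx + [u'(x) v(x)]_0^4/3.
Choose V so that boundary terms are either known or forced to vanish.
u has homogeneous Neumann: u'(0) = u'(4/3) = 0. So [u' v]_0^4/3 = 0·v(4/3) − 0·v(0) = 0 for any v; take V = H^1(0, 4/3).
Weak formulation: find u (satisfying any essential BC) such that ∫_0^4/3 u'(x) v'(x) dx = ∫_0^4/3 f v dx for all v ∈ V (homogeneous Neumann, so boundary terms vanish).
Substituting f(x) = x^2 - 2*x + 20/27, the right-hand side is ∫_0^4/3 (x^2 - 2*x + 20/27) v dx.
Compatibility check (pure Neumann): taking v ≡ 1 ∈ V gives 0 = ∫_0^4/3 f dx + (0) − (0), i.e. ∫_0^4/3 f dx must equal u'(0) − u'(4/3) = 0. Indeed ∫_0^4/3 (x^2 - 2*x + 20/27) dx = 0, so the data are compatible. The solution is then unique only up to an additive constant (fix it e.g. by requiring ∫_0^4/3 u dx = 0).


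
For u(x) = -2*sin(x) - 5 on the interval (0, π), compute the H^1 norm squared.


||u||_{H^1(0,π)}^2 = 40 + 29*π

u'(x) = -2*cos(x).
Expand u² and (u')² and integrate term by term on (0, π), using: for integers n ≥ 1, ∫_0^π sin²(nx) dx = ∫_0^π cos²(nx) dx = π/2; for n ≠ n', ∫_0^π sin(nx)sin(n'x) dx = ∫_0^π cos(nx)cos(n'x) dx = 0; and by product-to-sum, ∫_0^π sin(nx)cos(n'x) dx = ½∫_0^π [sin((n+n')x) + sin((n−n')x)] dx, which is 0 when n+n' is even and 2n/(n²−n'²) when n+n' is odd (it need not vanish on (0, π)). For the constant mode: ∫_0^π 1 dx = π, ∫_0^π cos(nx) dx = 0, ∫_0^π sin(nx) dx = (1−(−1)^n)/n.
  u² squared terms: (-5)²·∫1 dx = 25·π = 25*π;  (-2)²·∫sin(x)² dx = 4·π/2 = 2*π.
  u² cross terms: 2·(-5)·(-2)·∫1·sin(x) dx = 20·(2) = 40.
  So ∫_0^π u² dx = 25*π + 2*π + 40 = 40 + 27*π.
  (u')² squared terms: (-2)²·∫cos(x)² dx = 4·π/2 = 2*π.
  So ∫_0^π (u')² dx = 2*π.
||u||_{H^1}^2 = (40 + 27*π) + (2*π) = 40 + 29*π.


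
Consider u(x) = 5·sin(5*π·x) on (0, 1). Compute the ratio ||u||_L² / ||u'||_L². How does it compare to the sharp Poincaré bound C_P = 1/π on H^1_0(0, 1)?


||u||_L² / ||u'||_L² = 1/(5*π) < C_P = 1/π.

u(x) = 5·sin(5*π·x), so u'(x) = 25*π*cos(5*π*x).
Writing u(x) = A·sin(kπx/L) with A = 5 and k = 5, use ∫_0^L sin²(kπx/L) dx = L/2 and ∫_0^L cos²(kπx/L) dx = L/2.
u² = 25·sin²(5*π·x) and (u')² = 625*π^2·cos²(5*π·x), and each of sin², cos² integrates to L/2 = 1/2 over (0, 1).
∫_0^1 u² dx = 25/2, so ||u||_L² = 5*sqrt(2)/2.
∫_0^1 (u')² dx = 625*π^2/2, so ||u'||_L² = 25*sqrt(2)*π/2.
Ratio ||u||_L² / ||u'||_L² = 1/(5*π).
Sharp Poincaré constant on H^1_0(0, 1) is C_P = L/π = 1/π, achieved by sin(π·x).
This is the k = 5 harmonic; the ratio L/(kπ) is strictly less than C_P = L/π, consistent with the sharp inequality ||u||_L² ≤ C_P ||u'||_L².


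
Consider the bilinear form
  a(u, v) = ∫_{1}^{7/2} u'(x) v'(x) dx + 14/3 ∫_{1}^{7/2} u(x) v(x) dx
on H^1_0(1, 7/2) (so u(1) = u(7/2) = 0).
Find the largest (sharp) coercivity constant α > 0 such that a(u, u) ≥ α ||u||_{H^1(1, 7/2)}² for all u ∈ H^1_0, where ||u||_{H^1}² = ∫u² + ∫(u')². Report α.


α = 1

Coercivity of a(·,·) on H^1_0(1, 7/2) means a(u, u) ≥ α ||u||_{H^1}² for every u ∈ H^1_0.
The interval has length L = 5/2, and Poincaré/coercivity depend only on L. Here a(u, u) = ∫(u')² + (14/3)·∫u².
Here c = 14/3 ≥ 1, so a(u,u) = ∫(u')² + c∫u² ≥ ∫(u')² + ∫u² = ||u||_{H^1}², i.e. α = 1 works. No larger α is possible: a(u,u) ≥ α||u||_{H^1}² means (1−α)∫(u')² ≥ (α−c)∫u², and for the modes u_n = sin(nπ(x−x₀)/L) (x₀ the left endpoint) one has ∫u_n²/∫(u_n')² = (L/(nπ))² → 0, so a(u_n,u_n)/||u_n||_{H^1}² → 1. Hence the optimal constant is α = 1.
Therefore α = 1.


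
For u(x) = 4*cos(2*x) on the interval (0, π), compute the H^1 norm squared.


||u||_{H^1(0,π)}^2 = 40*π

u'(x) = -8*sin(2*x).
Expand u² and (u')² and integrate term by term on (0, π), using: for integers n ≥ 1, ∫_0^π sin²(nx) dx = ∫_0^π cos²(nx) dx = π/2; for n ≠ n', ∫_0^π sin(nx)sin(n'x) dx = ∫_0^π cos(nx)cos(n'x) dx = 0; and by product-to-sum, ∫_0^π sin(nx)cos(n'x) dx = ½∫_0^π [sin((n+n')x) + sin((n−n')x)] dx, which is 0 when n+n' is even and 2n/(n²−n'²) when n+n' is odd (it need not vanish on (0, π)).
  u² squared terms: (4)²·∫cos(2x)² dx = 16·π/2 = 8*π.
  So ∫_0^π u² dx = 8*π.
  (u')² squared terms: (-8)²·∫sin(2x)² dx = 64·π/2 = 32*π.
  So ∫_0^π (u')² dx = 32*π.
||u||_{H^1}^2 = (8*π) + (32*π) = 40*π.


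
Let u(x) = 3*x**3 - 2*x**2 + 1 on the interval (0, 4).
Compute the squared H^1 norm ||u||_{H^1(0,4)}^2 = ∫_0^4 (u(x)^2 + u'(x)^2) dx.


||u||_{H^1}^2 = 184220/7

The H^1 norm (squared) on an interval (0, L) is
  ||u||_{H^1}^2 = ∫_0^L u(x)^2 dx + ∫_0^L u'(x)^2 dx.
Compute u'(x) = 9*x**2 - 4*x.
Then u(x)^2 = 9*x**6 - 12*x**5 + 4*x**4 + 6*x**3 - 4*x**2 + 1 and u'(x)^2 = 81*x**4 - 72*x**3 + 16*x**2.
Integrate each monomial from 0 to 4 using ∫_0^4 c·x^n dx = c·4^(n+1)/(n+1):
  ∫_0^4 u(x)^2 dx = ∫_0^4 (9*x^6 - 12*x^5 + 4*x^4 + 6*x^3 - 4*x^2 + 1) dx. Term by term:
    ∫_0^4 9*x^6 dx = 147456/7;  ∫_0^4 -12*x^5 dx = -8192;  ∫_0^4 4*x^4 dx = 4096/5;
    ∫_0^4 6*x^3 dx = 384;  ∫_0^4 -4*x^2 dx = -256/3;  ∫_0^4 1 dx = 4.
  Sum: 147456/7 − 8192 + 4096/5 + 384 − 256/3 + 4 = 1469476/105.
  ∫_0^4 u'(x)^2 dx = ∫_0^4 (81*x^4 - 72*x^3 + 16*x^2) dx. Term by term:
    ∫_0^4 81*x^4 dx = 82944/5;  ∫_0^4 -72*x^3 dx = -4608;  ∫_0^4 16*x^2 dx = 1024/3.
  Sum: 82944/5 − 4608 + 1024/3 = 184832/15.
Adding: ||u||_{H^1}^2 = 1469476/105 + 184832/15 = 184220/7.


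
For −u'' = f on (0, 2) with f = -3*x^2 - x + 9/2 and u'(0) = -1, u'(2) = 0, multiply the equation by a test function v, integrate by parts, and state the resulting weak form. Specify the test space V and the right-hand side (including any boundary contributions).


V = H^1(0, 2) (v unrestricted at boundary; u is determined up to an additive constant); weak form: ∫_0^2 u'v' dx = ∫_0^2 (-3*x^2 - x + 9/2) v dx + v(0) for all v ∈ V.

Multiply both sides by a test function v and integrate from 0 to 2:
  ∫_0^2 −u''(x) v(x) dx = ∫_0^2 f(x) v(x) dx.
Integrate the LHS by parts once:
  ∫_0^2 −u'' v dx = −[u'(x) v(x)]_0^2 + ∫_0^2 u'(x) v'(x) dx.
Thus ∫_0^2 u'(x) v'(x) dx = ∫_0^2 f(x) v(x) dx + [u'(x) v(x)]_0^2.
Choose V so that boundary terms are either known or forced to vanish.
u has inhomogeneous Neumann u'(0) = -1, u'(2) = 0. [u' v]_0^2 = (0)·v(2) − (-1)·v(0) = v(0). Take V = H^1(0, 2); boundary term becomes part of RHS.
Weak formulation: find u (satisfying any essential BC) such that ∫_0^2 u'(x) v'(x) dx = ∫_0^2 f v dx + v(0) for all v ∈ V (Neumann data are natural BCs: they enter the RHS as boundary terms).
Substituting f(x) = -3*x^2 - x + 9/2, the right-hand side is ∫_0^2 (-3*x^2 - x + 9/2) v dx + v(0).
Compatibility check (pure Neumann): taking v ≡ 1 ∈ V gives 0 = ∫_0^2 f dx + (0) − (-1), i.e. ∫_0^2 f dx must equal u'(0) − u'(2) = -1. Indeed ∫_0^2 (-3*x^2 - x + 9/2) dx = -1, so the data are compatible. The solution is then unique only up to an additive constant (fix it e.g. by requiring ∫_0^2 u dx = 0).


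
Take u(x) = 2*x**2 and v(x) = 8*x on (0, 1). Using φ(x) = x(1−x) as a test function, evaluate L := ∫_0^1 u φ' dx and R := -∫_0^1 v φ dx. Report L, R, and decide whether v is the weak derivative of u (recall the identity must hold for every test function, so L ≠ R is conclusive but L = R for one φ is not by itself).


LHS = -1/3, RHS = -2/3. No, v is not the weak derivative of u.

u(x) = 2*x**2, classical derivative u'(x) = 4*x.
φ(x) = x(1−x), so φ'(x) = 1 - 2*x.
Note φ(0) = φ(1) = 0, so the boundary term u·φ vanishes.
LHS = ∫_0^1 u(x) φ'(x) dx = ∫_0^1 (-4*x^3 + 2*x^2) dx. Term by term:
  ∫_0^1 -4*x^3 dx = -1;  ∫_0^1 2*x^2 dx = 2/3.
Sum: -1 + 2/3 = -1/3.
So LHS = -1/3.
∫_0^1 v(x) φ(x) dx = ∫_0^1 (-8*x^3 + 8*x^2) dx. Term by term:
  ∫_0^1 -8*x^3 dx = -2;  ∫_0^1 8*x^2 dx = 8/3.
Sum: -2 + 8/3 = 2/3.
So RHS = -∫_0^1 v(x) φ(x) dx = -2/3.
LHS − RHS = 1/3 ≠ 0, so the identity fails.
(For a valid weak derivative the identity must hold for EVERY test function, in particular this one. The failure shows v is NOT the weak derivative of u.)
Correct weak derivative would be u'(x) = 4*x.


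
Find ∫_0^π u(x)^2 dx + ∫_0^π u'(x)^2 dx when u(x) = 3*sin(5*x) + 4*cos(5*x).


||u||_{H^1(0,π)}^2 = 325*π

u'(x) = -20*sin(5*x) + 15*cos(5*x).
Expand u² and (u')² and integrate term by term on (0, π), using: for integers n ≥ 1, ∫_0^π sin²(nx) dx = ∫_0^π cos²(nx) dx = π/2; for n ≠ n', ∫_0^π sin(nx)sin(n'x) dx = ∫_0^π cos(nx)cos(n'x) dx = 0; and by product-to-sum, ∫_0^π sin(nx)cos(n'x) dx = ½∫_0^π [sin((n+n')x) + sin((n−n')x)] dx, which is 0 when n+n' is even and 2n/(n²−n'²) when n+n' is odd (it need not vanish on (0, π)).
  u² squared terms: (3)²·∫sin(5x)² dx = 9·π/2 = 9*π/2;  (4)²·∫cos(5x)² dx = 16·π/2 = 8*π.
  u² cross terms: 2·(3)·(4)·∫sin(5x)·cos(5x) dx = 24·(0) = 0.
  So ∫_0^π u² dx = 9*π/2 + 8*π + 0 = 25*π/2.
  (u')² squared terms: (-20)²·∫sin(5x)² dx = 400·π/2 = 200*π;  (15)²·∫cos(5x)² dx = 225·π/2 = 225*π/2.
  (u')² cross terms: 2·(-20)·(15)·∫sin(5x)·cos(5x) dx = -600·(0) = 0.
  So ∫_0^π (u')² dx = 200*π + 225*π/2 + 0 = 625*π/2.
||u||_{H^1}^2 = (25*π/2) + (625*π/2) = 325*π.


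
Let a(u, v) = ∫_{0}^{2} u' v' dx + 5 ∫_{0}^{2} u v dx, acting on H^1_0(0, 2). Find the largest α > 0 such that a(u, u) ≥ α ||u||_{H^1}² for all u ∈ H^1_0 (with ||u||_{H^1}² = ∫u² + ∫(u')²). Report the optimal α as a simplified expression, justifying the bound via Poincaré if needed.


α = 1

Coercivity of a(·,·) on H^1_0(0, 2) means a(u, u) ≥ α ||u||_{H^1}² for every u ∈ H^1_0.
The interval has length L = 2, and Poincaré/coercivity depend only on L. Here a(u, u) = ∫(u')² + (5)·∫u².
Here c = 5 ≥ 1, so a(u,u) = ∫(u')² + c∫u² ≥ ∫(u')² + ∫u² = ||u||_{H^1}², i.e. α = 1 works. No larger α is possible: a(u,u) ≥ α||u||_{H^1}² means (1−α)∫(u')² ≥ (α−c)∫u², and for the modes u_n = sin(nπ(x−x₀)/L) (x₀ the left endpoint) one has ∫u_n²/∫(u_n')² = (L/(nπ))² → 0, so a(u_n,u_n)/||u_n||_{H^1}² → 1. Hence the optimal constant is α = 1.
Therefore α = 1.


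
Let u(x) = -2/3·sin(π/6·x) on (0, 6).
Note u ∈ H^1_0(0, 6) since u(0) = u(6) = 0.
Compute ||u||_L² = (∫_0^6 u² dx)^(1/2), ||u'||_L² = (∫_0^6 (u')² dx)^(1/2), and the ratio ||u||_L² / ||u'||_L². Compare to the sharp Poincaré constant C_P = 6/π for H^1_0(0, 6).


||u||_L² / ||u'||_L² = 6/π = C_P.

u(x) = -2/3·sin(π/6·x), so u'(x) = -π*cos(π*x/6)/9.
Writing u(x) = A·sin(kπx/L) with A = -2/3 and k = 1, use ∫_0^L sin²(kπx/L) dx = L/2 and ∫_0^L cos²(kπx/L) dx = L/2.
u² = 4/9·sin²(π/6·x) and (u')² = π^2/81·cos²(π/6·x), and each of sin², cos² integrates to L/2 = 3 over (0, 6).
∫_0^6 u² dx = 4/3, so ||u||_L² = 2*sqrt(3)/3.
∫_0^6 (u')² dx = π^2/27, so ||u'||_L² = sqrt(3)*π/9.
Ratio ||u||_L² / ||u'||_L² = 6/π.
Sharp Poincaré constant on H^1_0(0, 6) is C_P = L/π = 6/π, achieved by sin(π/6·x).
This is the k = 1 eigenfunction (up to amplitude), so the ratio equals the sharp Poincaré constant exactly.


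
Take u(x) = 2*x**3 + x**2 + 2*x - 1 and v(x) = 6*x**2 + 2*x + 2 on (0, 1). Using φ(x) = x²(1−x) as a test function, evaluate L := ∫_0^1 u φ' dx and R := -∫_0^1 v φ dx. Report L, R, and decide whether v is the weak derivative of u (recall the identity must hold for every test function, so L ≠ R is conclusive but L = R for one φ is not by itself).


LHS = -7/15, RHS = -7/15. Yes, v = u' weakly.

u(x) = 2*x**3 + x**2 + 2*x - 1, classical derivative u'(x) = 6*x**2 + 2*x + 2.
φ(x) = x²(1−x), so φ'(x) = x*(2 - 3*x).
Note φ(0) = φ(1) = 0, so the boundary term u·φ vanishes.
LHS = ∫_0^1 u(x) φ'(x) dx = ∫_0^1 (-6*x^5 + x^4 - 4*x^3 + 7*x^2 - 2*x) dx. Term by term:
  ∫_0^1 -6*x^5 dx = -1;  ∫_0^1 x^4 dx = 1/5;  ∫_0^1 -4*x^3 dx = -1;
  ∫_0^1 7*x^2 dx = 7/3;  ∫_0^1 -2*x dx = -1.
Sum: -1 + 1/5 − 1 + 7/3 − 1 = -7/15.
So LHS = -7/15.
∫_0^1 v(x) φ(x) dx = ∫_0^1 (-6*x^5 + 4*x^4 + 2*x^2) dx. Term by term:
  ∫_0^1 -6*x^5 dx = -1;  ∫_0^1 4*x^4 dx = 4/5;  ∫_0^1 2*x^2 dx = 2/3.
Sum: -1 + 4/5 + 2/3 = 7/15.
So RHS = -∫_0^1 v(x) φ(x) dx = -7/15.
LHS = RHS, so the identity holds for this test φ.
Moreover u is smooth here and v(x) = u'(x) = 6*x**2 + 2*x + 2 pointwise, so the identity holds for every test function. Hence v is the weak derivative of u.


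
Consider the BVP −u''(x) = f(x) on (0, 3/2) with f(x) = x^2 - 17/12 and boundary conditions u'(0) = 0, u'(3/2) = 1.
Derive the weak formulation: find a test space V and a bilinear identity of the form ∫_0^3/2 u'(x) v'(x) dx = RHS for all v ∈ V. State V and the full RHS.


V = H^1(0, 3/2) (v unrestricted at boundary; u is determined up to an additive constant); weak form: ∫_0^3/2 u'v' dx = ∫_0^3/2 (x^2 - 17/12) v dx + v(3/2) for all v ∈ V.

Multiply both sides by a test function v and integrate from 0 to 3/2:
  ∫_0^3/2 −u''(x) v(x) dx = ∫_0^3/2 f(x) v(x) dx.
Integrate the LHS by parts once:
  ∫_0^3/2 −u'' v dx = −[u'(x) v(x)]_0^3/2 + ∫_0^3/2 u'(x) v'(x) dx.
Thus ∫_0^3/2 u'(x) v'(x) dx = ∫_0^3/2 f(x) v(x) dx + [u'(x) v(x)]_0^3/2.
Choose V so that boundary terms are either known or forced to vanish.
u has inhomogeneous Neumann u'(0) = 0, u'(3/2) = 1. [u' v]_0^3/2 = (1)·v(3/2) − (0)·v(0) = v(3/2). Take V = H^1(0, 3/2); boundary term becomes part of RHS.
Weak formulation: find u (satisfying any essential BC) such that ∫_0^3/2 u'(x) v'(x) dx = ∫_0^3/2 f v dx + v(3/2) for all v ∈ V (Neumann data are natural BCs: they enter the RHS as boundary terms).
Substituting f(x) = x^2 - 17/12, the right-hand side is ∫_0^3/2 (x^2 - 17/12) v dx + v(3/2).
Compatibility check (pure Neumann): taking v ≡ 1 ∈ V gives 0 = ∫_0^3/2 f dx + (1) − (0), i.e. ∫_0^3/2 f dx must equal u'(0) − u'(3/2) = -1. Indeed ∫_0^3/2 (x^2 - 17/12) dx = -1, so the data are compatible. The solution is then unique only up to an additive constant (fix it e.g. by requiring ∫_0^3/2 u dx = 0).


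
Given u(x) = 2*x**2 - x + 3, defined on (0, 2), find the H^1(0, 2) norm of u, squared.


||u||_{H^1}^2 = 1184/15

The H^1 norm (squared) on an interval (0, L) is
  ||u||_{H^1}^2 = ∫_0^L u(x)^2 dx + ∫_0^L u'(x)^2 dx.
Compute u'(x) = 4*x - 1.
Then u(x)^2 = 4*x**4 - 4*x**3 + 13*x**2 - 6*x + 9 and u'(x)^2 = 16*x**2 - 8*x + 1.
Integrate each monomial from 0 to 2 using ∫_0^2 c·x^n dx = c·2^(n+1)/(n+1):
  ∫_0^2 u(x)^2 dx = ∫_0^2 (4*x^4 - 4*x^3 + 13*x^2 - 6*x + 9) dx. Term by term:
    ∫_0^2 4*x^4 dx = 128/5;  ∫_0^2 -4*x^3 dx = -16;  ∫_0^2 13*x^2 dx = 104/3;
    ∫_0^2 -6*x dx = -12;  ∫_0^2 9 dx = 18.
  Sum: 128/5 − 16 + 104/3 − 12 + 18 = 754/15.
  ∫_0^2 u'(x)^2 dx = ∫_0^2 (16*x^2 - 8*x + 1) dx. Term by term:
    ∫_0^2 16*x^2 dx = 128/3;  ∫_0^2 -8*x dx = -16;  ∫_0^2 1 dx = 2.
  Sum: 128/3 − 16 + 2 = 86/3.
Adding: ||u||_{H^1}^2 = 754/15 + 86/3 = 1184/15.


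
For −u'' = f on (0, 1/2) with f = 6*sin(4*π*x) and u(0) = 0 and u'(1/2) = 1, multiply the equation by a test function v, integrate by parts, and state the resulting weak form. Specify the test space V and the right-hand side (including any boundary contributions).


V = {v ∈ H^1(0, 1/2) : v(0) = 0} (test functions vanish at x = 0 where u is specified); weak form: ∫_0^1/2 u'v' dx = ∫_0^1/2 (6*sin(4*π*x)) v dx + v(1/2) for all v ∈ V.

Multiply both sides by a test function v and integrate from 0 to 1/2:
  ∫_0^1/2 −u''(x) v(x) dx = ∫_0^1/2 f(x) v(x) dx.
Integrate the LHS by parts once:
  ∫_0^1/2 −u'' v dx = −[u'(x) v(x)]_0^1/2 + ∫_0^1/2 u'(x) v'(x) dx.
Thus ∫_0^1/2 u'(x) v'(x) dx = ∫_0^1/2 f(x) v(x) dx + [u'(x) v(x)]_0^1/2.
Choose V so that boundary terms are either known or forced to vanish.
Mixed BC: u(0) = 0 (Dirichlet) and u'(1/2) = 1 (Neumann). Define V = {v ∈ H^1(0, 1/2) : v(0) = 0}. Then [u' v]_0^1/2 = u'(1/2)·v(1/2) − u'(0)·0 = v(1/2).
Weak formulation: find u (satisfying any essential BC) such that ∫_0^1/2 u'(x) v'(x) dx = ∫_0^1/2 f v dx + v(1/2) for all v ∈ V (Dirichlet at 0 absorbed into V; Neumann datum at x = 1/2 contributes the boundary term).
Substituting f(x) = 6*sin(4*π*x), the right-hand side is ∫_0^1/2 (6*sin(4*π*x)) v dx + v(1/2).


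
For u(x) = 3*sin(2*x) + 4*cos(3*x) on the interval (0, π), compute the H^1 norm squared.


||u||_{H^1(0,π)}^2 = -192 + 205*π/2

u'(x) = -12*sin(3*x) + 6*cos(2*x).
Expand u² and (u')² and integrate term by term on (0, π), using: for integers n ≥ 1, ∫_0^π sin²(nx) dx = ∫_0^π cos²(nx) dx = π/2; for n ≠ n', ∫_0^π sin(nx)sin(n'x) dx = ∫_0^π cos(nx)cos(n'x) dx = 0; and by product-to-sum, ∫_0^π sin(nx)cos(n'x) dx = ½∫_0^π [sin((n+n')x) + sin((n−n')x)] dx, which is 0 when n+n' is even and 2n/(n²−n'²) when n+n' is odd (it need not vanish on (0, π)).
  u² squared terms: (3)²·∫sin(2x)² dx = 9·π/2 = 9*π/2;  (4)²·∫cos(3x)² dx = 16·π/2 = 8*π.
  u² cross terms: 2·(3)·(4)·∫sin(2x)·cos(3x) dx = 24·(-4/5) = -96/5.
  So ∫_0^π u² dx = 9*π/2 + 8*π − 96/5 = -96/5 + 25*π/2.
  (u')² squared terms: (-12)²·∫sin(3x)² dx = 144·π/2 = 72*π;  (6)²·∫cos(2x)² dx = 36·π/2 = 18*π.
  (u')² cross terms: 2·(-12)·(6)·∫sin(3x)·cos(2x) dx = -144·(6/5) = -864/5.
  So ∫_0^π (u')² dx = 72*π + 18*π − 864/5 = -864/5 + 90*π.
||u||_{H^1}^2 = (-96/5 + 25*π/2) + (-864/5 + 90*π) = -192 + 205*π/2.
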